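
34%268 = 34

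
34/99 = 34/99 = 0.34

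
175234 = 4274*41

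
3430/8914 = 1715/4457 = 0.38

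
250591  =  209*1199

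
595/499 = 1 + 96/499 = 1.19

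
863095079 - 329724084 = 533370995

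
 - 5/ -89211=5/89211 = 0.00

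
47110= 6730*7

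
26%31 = 26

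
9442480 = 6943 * 1360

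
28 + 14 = 42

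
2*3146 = 6292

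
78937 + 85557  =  164494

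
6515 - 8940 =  - 2425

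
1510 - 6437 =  - 4927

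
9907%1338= 541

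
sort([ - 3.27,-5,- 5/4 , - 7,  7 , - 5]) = [ - 7,-5,  -  5, -3.27, - 5/4, 7]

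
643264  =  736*874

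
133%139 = 133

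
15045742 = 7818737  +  7227005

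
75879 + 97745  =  173624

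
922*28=25816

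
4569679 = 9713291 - 5143612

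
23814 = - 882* (-27)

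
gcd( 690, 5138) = 2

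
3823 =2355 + 1468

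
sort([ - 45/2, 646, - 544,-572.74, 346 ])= [ - 572.74,-544,-45/2, 346,646]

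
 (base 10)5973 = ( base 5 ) 142343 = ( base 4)1131111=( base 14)2269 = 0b1011101010101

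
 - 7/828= - 1 + 821/828 = - 0.01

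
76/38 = 2 = 2.00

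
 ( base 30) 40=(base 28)48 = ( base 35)3f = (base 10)120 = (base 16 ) 78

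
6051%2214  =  1623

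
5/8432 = 5/8432 = 0.00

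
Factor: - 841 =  - 29^2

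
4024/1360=2 + 163/170 = 2.96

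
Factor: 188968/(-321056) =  - 299/508 = - 2^( - 2)*13^1 * 23^1*127^( - 1 ) 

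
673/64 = 673/64 = 10.52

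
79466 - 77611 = 1855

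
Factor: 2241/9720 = 2^( - 3)*3^( - 2 )*5^(  -  1)*83^1 =83/360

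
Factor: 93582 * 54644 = 5113694808 =2^3 * 3^3 * 19^1 * 719^1 * 1733^1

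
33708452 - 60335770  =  -26627318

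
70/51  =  1  +  19/51= 1.37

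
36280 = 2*18140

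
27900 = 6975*4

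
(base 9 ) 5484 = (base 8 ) 7715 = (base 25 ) 6BK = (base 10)4045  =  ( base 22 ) 87j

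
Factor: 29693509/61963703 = 17^1*1746677^1*61963703^( - 1 ) 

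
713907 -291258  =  422649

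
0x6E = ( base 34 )38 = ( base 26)46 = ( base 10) 110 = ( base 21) 55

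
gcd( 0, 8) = 8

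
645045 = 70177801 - 69532756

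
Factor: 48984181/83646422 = 2^( - 1) * 23^1*43^1 * 49529^1*41823211^ ( - 1)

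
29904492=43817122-13912630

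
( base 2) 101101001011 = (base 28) 3j7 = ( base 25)4fg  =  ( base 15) CCB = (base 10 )2891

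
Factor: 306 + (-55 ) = 251^1 = 251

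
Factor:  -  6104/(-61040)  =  1/10 = 2^( - 1)* 5^( - 1)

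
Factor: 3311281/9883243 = 53^1 * 991^( - 1)*9973^( - 1)*62477^1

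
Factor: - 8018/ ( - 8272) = 4009/4136 = 2^( - 3 )*11^( - 1)* 19^1*47^(-1)*211^1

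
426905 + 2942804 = 3369709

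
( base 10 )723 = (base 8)1323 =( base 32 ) MJ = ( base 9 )883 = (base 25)13n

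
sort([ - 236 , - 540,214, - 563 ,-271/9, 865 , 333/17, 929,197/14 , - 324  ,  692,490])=[ - 563, - 540 , - 324, - 236  , - 271/9 , 197/14,333/17,214,490, 692,865,929]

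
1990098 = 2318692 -328594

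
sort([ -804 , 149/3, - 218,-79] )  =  [ - 804, - 218, - 79,149/3 ] 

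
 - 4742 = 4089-8831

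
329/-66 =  - 5 + 1/66=- 4.98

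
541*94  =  50854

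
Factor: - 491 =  - 491^1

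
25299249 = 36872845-11573596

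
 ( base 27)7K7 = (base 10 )5650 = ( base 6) 42054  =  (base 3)21202021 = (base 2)1011000010010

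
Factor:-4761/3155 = - 3^2*5^( - 1)*23^2*631^( - 1)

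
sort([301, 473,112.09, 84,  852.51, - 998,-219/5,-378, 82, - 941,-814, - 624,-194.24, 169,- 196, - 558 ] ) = [ - 998, - 941,  -  814, - 624,-558, - 378,-196, - 194.24, - 219/5,82, 84, 112.09, 169,301, 473 , 852.51 ]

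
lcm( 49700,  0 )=0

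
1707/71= 24 + 3/71 = 24.04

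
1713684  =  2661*644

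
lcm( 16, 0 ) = 0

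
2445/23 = 106 + 7/23 = 106.30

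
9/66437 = 9/66437=0.00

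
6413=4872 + 1541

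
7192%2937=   1318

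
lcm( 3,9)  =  9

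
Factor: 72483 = 3^1*37^1*653^1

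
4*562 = 2248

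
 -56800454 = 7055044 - 63855498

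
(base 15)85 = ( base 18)6h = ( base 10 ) 125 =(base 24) 55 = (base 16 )7d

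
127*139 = 17653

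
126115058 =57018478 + 69096580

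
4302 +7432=11734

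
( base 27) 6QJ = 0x13e7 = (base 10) 5095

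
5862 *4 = 23448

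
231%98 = 35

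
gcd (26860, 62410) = 790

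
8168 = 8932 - 764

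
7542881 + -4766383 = 2776498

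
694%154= 78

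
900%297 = 9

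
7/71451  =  7/71451 = 0.00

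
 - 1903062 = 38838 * ( - 49)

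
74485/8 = 74485/8 = 9310.62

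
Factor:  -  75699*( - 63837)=3^4 * 13^1*41^1 * 173^1*647^1 = 4832397063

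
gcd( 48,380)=4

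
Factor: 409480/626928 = 145/222 = 2^ (  -  1 )*3^( - 1)*5^1*29^1*37^(-1 ) 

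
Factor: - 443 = - 443^1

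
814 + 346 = 1160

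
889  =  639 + 250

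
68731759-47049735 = 21682024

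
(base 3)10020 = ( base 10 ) 87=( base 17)52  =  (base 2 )1010111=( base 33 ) 2l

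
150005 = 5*30001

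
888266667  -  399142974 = 489123693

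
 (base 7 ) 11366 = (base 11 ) 2232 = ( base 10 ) 2939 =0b101101111011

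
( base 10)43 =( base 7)61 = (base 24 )1J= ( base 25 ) 1I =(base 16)2b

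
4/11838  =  2/5919 = 0.00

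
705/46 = 705/46 = 15.33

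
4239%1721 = 797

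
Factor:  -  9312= - 2^5*3^1*97^1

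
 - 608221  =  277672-885893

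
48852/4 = 12213 = 12213.00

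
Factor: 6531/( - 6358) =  - 2^( - 1 )*3^1*7^1*11^( - 1)*17^( - 2 )*311^1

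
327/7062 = 109/2354=0.05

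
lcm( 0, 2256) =0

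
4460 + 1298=5758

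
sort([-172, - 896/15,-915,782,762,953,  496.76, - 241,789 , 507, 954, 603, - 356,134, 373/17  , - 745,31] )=[ - 915, - 745,-356, - 241, - 172, - 896/15, 373/17, 31 , 134,  496.76, 507,603,762,782, 789, 953, 954 ]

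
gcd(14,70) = 14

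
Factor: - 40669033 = -199^1*204367^1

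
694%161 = 50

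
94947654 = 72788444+22159210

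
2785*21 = 58485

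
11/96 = 11/96=0.11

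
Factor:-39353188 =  - 2^2*7^1 * 211^1*6661^1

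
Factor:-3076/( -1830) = 2^1 * 3^(  -  1)*5^( - 1 ) * 61^(  -  1) * 769^1 = 1538/915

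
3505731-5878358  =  -2372627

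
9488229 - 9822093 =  - 333864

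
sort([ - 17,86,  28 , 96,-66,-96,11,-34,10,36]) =[-96,-66,-34, - 17, 10,11,28,36,86, 96]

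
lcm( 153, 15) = 765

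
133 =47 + 86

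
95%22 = 7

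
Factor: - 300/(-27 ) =100/9 = 2^2*3^( - 2)*5^2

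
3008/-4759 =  - 3008/4759 = -0.63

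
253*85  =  21505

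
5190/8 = 648+ 3/4 = 648.75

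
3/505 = 3/505 = 0.01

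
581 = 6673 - 6092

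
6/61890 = 1/10315  =  0.00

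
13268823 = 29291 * 453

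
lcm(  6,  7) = 42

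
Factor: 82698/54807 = 2^1*7^1*11^1*179^1*18269^(-1 ) = 27566/18269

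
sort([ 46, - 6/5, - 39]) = [ - 39, - 6/5,46]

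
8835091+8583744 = 17418835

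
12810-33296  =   - 20486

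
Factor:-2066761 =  - 2066761^1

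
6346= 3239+3107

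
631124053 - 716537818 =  -85413765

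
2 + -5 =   -  3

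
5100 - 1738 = 3362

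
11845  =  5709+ 6136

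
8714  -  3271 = 5443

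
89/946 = 89/946 = 0.09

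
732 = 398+334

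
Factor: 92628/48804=3^1*7^( - 2 )*31^1 = 93/49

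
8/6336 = 1/792 = 0.00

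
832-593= 239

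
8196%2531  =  603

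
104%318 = 104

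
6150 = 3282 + 2868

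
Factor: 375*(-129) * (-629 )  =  30427875 = 3^2  *  5^3*17^1*37^1*43^1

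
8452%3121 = 2210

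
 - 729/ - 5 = 729/5 =145.80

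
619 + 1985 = 2604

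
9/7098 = 3/2366 =0.00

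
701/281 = 701/281 = 2.49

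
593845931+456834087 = 1050680018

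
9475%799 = 686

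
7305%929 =802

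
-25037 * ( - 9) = 225333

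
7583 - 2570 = 5013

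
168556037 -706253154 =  -537697117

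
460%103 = 48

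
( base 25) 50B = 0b110001000000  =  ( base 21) 727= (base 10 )3136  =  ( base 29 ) 3L4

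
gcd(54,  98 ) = 2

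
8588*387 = 3323556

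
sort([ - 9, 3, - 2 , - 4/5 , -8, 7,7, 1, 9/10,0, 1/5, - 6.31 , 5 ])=[ - 9,- 8, - 6.31, -2,-4/5,0, 1/5, 9/10, 1,3, 5, 7,7]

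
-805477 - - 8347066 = 7541589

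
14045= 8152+5893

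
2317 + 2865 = 5182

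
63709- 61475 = 2234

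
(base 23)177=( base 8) 1271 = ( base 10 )697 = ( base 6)3121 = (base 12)4A1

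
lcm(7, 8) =56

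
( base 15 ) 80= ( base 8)170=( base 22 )5A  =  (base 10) 120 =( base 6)320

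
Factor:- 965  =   - 5^1*193^1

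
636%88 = 20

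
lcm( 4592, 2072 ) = 169904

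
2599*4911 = 12763689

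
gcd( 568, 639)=71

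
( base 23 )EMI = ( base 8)17372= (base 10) 7930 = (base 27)anj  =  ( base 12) 470a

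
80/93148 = 20/23287 = 0.00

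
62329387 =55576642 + 6752745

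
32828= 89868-57040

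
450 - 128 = 322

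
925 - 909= 16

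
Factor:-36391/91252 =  - 2^( - 2)*7^ ( - 1)*151^1*241^1*3259^ ( - 1)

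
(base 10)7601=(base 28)9jd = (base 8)16661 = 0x1DB1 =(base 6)55105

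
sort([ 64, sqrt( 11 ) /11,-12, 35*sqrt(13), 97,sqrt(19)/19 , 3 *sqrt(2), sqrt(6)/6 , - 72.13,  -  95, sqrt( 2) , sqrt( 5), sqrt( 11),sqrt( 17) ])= [ - 95,  -  72.13,  -  12, sqrt( 19)/19, sqrt( 11)/11,sqrt (6 )/6 , sqrt(2),  sqrt( 5), sqrt(11 ) , sqrt(17), 3*sqrt( 2 ),  64,97,  35 *sqrt( 13)] 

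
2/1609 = 2/1609 = 0.00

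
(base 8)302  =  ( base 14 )DC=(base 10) 194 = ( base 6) 522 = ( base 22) 8i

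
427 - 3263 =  - 2836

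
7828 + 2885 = 10713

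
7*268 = 1876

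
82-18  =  64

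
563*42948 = 24179724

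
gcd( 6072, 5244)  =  276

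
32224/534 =60 + 92/267 = 60.34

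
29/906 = 29/906 = 0.03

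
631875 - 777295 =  - 145420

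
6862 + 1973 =8835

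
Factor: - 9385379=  - 1427^1* 6577^1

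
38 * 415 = 15770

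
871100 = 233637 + 637463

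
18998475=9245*2055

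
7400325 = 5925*1249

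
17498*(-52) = -909896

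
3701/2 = 3701/2 = 1850.50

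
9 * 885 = 7965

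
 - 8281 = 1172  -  9453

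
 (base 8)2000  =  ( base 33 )V1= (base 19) 2FH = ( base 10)1024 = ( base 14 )532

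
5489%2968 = 2521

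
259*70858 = 18352222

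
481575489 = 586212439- 104636950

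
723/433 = 1 + 290/433 = 1.67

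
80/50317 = 80/50317 = 0.00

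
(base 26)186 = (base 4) 31322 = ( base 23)1fg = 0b1101111010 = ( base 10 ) 890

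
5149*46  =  236854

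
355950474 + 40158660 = 396109134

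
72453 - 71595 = 858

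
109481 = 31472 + 78009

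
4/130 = 2/65= 0.03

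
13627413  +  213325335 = 226952748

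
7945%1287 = 223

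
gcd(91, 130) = 13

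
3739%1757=225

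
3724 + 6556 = 10280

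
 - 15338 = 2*( - 7669 )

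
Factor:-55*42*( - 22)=2^2*3^1*5^1*7^1*11^2=50820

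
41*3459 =141819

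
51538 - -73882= 125420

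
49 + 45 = 94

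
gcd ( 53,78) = 1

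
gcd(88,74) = 2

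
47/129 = 47/129 = 0.36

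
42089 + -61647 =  - 19558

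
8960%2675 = 935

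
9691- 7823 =1868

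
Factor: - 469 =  - 7^1*67^1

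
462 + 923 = 1385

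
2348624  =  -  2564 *(-916 ) 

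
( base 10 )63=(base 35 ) 1s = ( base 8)77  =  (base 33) 1u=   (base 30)23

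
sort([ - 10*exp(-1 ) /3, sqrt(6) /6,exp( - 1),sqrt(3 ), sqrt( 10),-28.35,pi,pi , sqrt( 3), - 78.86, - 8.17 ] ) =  [ - 78.86, - 28.35  , - 8.17, - 10*exp( - 1 ) /3, exp( - 1) , sqrt(6)/6,sqrt(3), sqrt( 3) , pi,pi, sqrt(10 )] 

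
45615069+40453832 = 86068901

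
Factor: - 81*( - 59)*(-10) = - 2^1 * 3^4*5^1*59^1 = -  47790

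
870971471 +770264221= 1641235692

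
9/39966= 3/13322 = 0.00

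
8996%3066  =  2864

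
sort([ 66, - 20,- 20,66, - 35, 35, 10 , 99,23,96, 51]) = [ - 35, - 20,  -  20, 10,23, 35,51 , 66, 66,96,  99]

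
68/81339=68/81339 = 0.00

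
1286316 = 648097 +638219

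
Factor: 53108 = 2^2*11^1 * 17^1*71^1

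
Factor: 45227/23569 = 37^(- 1 )* 71^1=71/37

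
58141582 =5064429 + 53077153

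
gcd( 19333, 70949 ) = 1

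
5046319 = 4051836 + 994483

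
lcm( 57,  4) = 228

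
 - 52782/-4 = 13195 + 1/2 = 13195.50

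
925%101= 16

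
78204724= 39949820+38254904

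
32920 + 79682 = 112602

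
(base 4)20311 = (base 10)565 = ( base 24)nd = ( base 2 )1000110101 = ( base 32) HL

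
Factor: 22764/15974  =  1626/1141= 2^1 * 3^1*7^( - 1)*163^( - 1) * 271^1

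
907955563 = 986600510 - 78644947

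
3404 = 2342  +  1062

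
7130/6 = 3565/3 = 1188.33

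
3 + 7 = 10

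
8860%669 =163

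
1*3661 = 3661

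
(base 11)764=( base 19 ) 2a5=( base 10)917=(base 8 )1625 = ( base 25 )1BH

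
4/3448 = 1/862 = 0.00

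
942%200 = 142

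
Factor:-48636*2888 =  - 2^5 * 3^2*7^1 * 19^2*193^1 = -140460768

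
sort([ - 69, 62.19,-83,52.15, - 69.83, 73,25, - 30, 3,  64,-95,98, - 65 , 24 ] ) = [ - 95,-83, - 69.83, -69, - 65, - 30, 3, 24,25, 52.15, 62.19, 64,73 , 98]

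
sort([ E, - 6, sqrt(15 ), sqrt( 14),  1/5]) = [ - 6,1/5, E , sqrt( 14),sqrt( 15) ] 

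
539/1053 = 539/1053 = 0.51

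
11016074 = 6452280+4563794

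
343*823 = 282289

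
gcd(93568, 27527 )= 1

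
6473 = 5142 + 1331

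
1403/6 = 233 + 5/6 = 233.83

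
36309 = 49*741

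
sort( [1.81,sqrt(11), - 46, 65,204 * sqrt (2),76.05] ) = [-46, 1.81,sqrt( 11),65, 76.05, 204*sqrt ( 2)]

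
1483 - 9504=  -  8021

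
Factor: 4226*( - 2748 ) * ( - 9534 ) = 2^4*3^2*7^1 * 227^1*229^1*2113^1  =  110718799632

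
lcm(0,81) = 0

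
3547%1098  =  253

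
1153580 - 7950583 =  - 6797003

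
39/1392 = 13/464 = 0.03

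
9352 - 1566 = 7786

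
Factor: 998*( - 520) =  - 2^4*5^1* 13^1*499^1 = -518960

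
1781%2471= 1781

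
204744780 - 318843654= - 114098874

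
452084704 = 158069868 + 294014836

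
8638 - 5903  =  2735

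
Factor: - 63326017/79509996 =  - 2^( - 2 ) * 3^( - 2)*29^( - 1 )*41^1*76159^( - 1)*1544537^1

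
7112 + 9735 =16847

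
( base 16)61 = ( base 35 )2R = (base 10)97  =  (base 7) 166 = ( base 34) 2t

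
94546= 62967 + 31579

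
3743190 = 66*56715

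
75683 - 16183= 59500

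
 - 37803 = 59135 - 96938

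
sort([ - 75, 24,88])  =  [-75, 24, 88]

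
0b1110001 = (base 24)4H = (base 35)38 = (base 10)113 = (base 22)53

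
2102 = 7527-5425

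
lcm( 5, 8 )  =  40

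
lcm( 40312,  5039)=40312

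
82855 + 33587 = 116442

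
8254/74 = 111 + 20/37 = 111.54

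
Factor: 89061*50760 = 4520736360 = 2^3 * 3^4*5^1 * 7^1 *47^1 * 4241^1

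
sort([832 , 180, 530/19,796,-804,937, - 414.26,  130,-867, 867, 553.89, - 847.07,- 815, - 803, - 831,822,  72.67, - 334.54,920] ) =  [ - 867, - 847.07 ,-831, - 815,  -  804, - 803, - 414.26, - 334.54,  530/19,72.67, 130, 180,553.89, 796, 822,  832, 867,920,  937]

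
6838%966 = 76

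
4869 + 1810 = 6679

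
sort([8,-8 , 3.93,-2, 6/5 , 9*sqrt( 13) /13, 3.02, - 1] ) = [-8  , - 2,-1,  6/5,9*sqrt(13)/13, 3.02, 3.93, 8 ]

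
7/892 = 7/892 = 0.01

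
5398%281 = 59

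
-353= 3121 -3474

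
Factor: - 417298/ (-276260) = 2^( - 1 )*5^( - 1) * 7^1 * 19^( - 1 )*41^1 = 287/190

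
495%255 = 240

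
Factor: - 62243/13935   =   -67/15 = - 3^( - 1)  *5^ (  -  1)*67^1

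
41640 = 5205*8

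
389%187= 15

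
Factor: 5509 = 7^1*787^1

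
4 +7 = 11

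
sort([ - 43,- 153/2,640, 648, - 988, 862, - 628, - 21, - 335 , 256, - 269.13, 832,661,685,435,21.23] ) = [ - 988, - 628,-335, - 269.13 , - 153/2, - 43, - 21, 21.23,256, 435, 640,648,661,685, 832, 862 ] 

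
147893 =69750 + 78143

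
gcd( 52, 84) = 4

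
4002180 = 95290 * 42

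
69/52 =1+17/52=1.33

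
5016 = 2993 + 2023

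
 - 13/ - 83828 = 13/83828 = 0.00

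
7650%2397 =459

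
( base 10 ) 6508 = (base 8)14554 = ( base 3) 22221001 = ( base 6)50044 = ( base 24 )B74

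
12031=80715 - 68684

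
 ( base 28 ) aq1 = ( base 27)bka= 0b10000101111001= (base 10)8569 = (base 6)103401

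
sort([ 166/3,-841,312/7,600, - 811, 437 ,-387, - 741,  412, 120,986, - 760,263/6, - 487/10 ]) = [  -  841, -811, - 760, - 741 , - 387, - 487/10, 263/6,312/7,  166/3,120,412,437,600, 986 ] 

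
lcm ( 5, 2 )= 10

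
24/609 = 8/203=0.04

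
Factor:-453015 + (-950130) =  - 3^2*5^1*31181^1 = - 1403145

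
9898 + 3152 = 13050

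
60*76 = 4560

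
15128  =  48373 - 33245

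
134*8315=1114210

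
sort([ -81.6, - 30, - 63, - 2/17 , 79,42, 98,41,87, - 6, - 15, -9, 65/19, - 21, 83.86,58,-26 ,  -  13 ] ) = [ - 81.6, - 63, - 30, - 26,- 21,  -  15, - 13, - 9, - 6,  -  2/17 , 65/19,  41, 42,58,79,  83.86, 87,  98]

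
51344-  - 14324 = 65668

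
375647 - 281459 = 94188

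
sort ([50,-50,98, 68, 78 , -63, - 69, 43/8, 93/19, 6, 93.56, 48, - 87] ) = [ -87, - 69, - 63, - 50,  93/19, 43/8, 6, 48, 50, 68,  78, 93.56,98 ]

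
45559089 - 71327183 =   -  25768094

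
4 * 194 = 776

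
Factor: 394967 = 394967^1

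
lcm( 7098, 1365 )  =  35490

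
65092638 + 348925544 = 414018182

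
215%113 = 102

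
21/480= 7/160 = 0.04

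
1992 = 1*1992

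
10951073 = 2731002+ 8220071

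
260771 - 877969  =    -  617198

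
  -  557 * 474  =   - 264018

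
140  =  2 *70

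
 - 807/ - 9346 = 807/9346 = 0.09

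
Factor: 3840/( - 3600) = -16/15=- 2^4 * 3^(-1) * 5^( - 1)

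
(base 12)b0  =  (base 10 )132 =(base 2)10000100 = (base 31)48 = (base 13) A2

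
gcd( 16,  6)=2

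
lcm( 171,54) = 1026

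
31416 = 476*66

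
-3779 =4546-8325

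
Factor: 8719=8719^1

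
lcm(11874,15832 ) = 47496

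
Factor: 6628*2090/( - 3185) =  - 2^3*7^(-2 )*11^1*13^( -1)* 19^1*1657^1 =- 2770504/637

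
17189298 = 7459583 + 9729715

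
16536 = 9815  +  6721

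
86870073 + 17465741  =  104335814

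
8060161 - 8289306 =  - 229145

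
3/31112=3/31112 = 0.00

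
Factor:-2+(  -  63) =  - 65 = - 5^1*13^1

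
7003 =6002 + 1001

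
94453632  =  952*99216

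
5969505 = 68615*87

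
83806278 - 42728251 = 41078027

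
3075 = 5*615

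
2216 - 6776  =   - 4560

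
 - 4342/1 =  - 4342 = - 4342.00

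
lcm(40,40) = 40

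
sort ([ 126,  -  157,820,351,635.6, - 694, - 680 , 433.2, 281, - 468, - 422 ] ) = [ - 694, - 680 ,  -  468, - 422, - 157 , 126,  281, 351,433.2,  635.6 , 820 ] 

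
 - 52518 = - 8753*6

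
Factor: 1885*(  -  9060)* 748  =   - 2^4*3^1 * 5^2*11^1*13^1*17^1*29^1 * 151^1=-12774418800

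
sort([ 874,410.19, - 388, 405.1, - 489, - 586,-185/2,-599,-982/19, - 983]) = [ - 983 ,-599, - 586,- 489 ,  -  388, - 185/2, - 982/19 , 405.1, 410.19,874 ]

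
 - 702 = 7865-8567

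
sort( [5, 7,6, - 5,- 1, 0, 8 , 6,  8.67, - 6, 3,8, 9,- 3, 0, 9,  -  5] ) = [ - 6,-5,- 5,- 3,- 1,0, 0,3, 5,  6, 6, 7, 8,  8, 8.67,9,9 ]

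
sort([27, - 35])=[-35 , 27 ] 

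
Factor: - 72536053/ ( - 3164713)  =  19^1*127^( - 1 )*24919^( - 1 )*3817687^1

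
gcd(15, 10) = 5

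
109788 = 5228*21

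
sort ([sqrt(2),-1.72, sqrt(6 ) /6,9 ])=[-1.72,sqrt(6 ) /6,sqrt(2) , 9]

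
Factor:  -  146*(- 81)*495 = 5853870 = 2^1*3^6*5^1*  11^1*73^1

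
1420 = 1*1420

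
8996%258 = 224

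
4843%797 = 61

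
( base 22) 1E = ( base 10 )36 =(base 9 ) 40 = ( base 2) 100100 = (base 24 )1c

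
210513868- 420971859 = - 210457991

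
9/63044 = 9/63044 = 0.00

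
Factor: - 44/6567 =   -  4/597 = - 2^2 * 3^( - 1 ) * 199^(-1 ) 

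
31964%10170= 1454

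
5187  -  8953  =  -3766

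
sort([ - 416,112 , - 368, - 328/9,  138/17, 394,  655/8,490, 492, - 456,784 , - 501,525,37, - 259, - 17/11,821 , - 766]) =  [-766 , - 501, - 456 , - 416, - 368, - 259, - 328/9 , - 17/11, 138/17, 37,655/8,112,394,490,492,  525, 784,821]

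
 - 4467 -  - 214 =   -  4253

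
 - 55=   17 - 72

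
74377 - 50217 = 24160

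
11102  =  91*122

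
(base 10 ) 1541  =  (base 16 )605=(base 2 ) 11000000101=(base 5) 22131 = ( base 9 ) 2102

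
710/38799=710/38799 = 0.02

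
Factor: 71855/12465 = 14371/2493 =3^(-2)*7^1*277^(-1 )*2053^1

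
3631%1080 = 391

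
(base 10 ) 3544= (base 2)110111011000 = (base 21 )80G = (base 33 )38d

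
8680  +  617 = 9297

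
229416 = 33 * 6952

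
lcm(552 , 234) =21528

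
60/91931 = 60/91931 = 0.00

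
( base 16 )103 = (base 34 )7L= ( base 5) 2014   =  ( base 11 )216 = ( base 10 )259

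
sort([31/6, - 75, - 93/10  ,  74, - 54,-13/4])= [ - 75, - 54, - 93/10  ,  -  13/4, 31/6,74 ] 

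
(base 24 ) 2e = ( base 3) 2022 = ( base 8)76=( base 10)62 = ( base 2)111110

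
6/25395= 2/8465  =  0.00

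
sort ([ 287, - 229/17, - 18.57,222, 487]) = [-18.57,-229/17, 222,287, 487 ] 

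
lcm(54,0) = 0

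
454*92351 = 41927354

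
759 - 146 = 613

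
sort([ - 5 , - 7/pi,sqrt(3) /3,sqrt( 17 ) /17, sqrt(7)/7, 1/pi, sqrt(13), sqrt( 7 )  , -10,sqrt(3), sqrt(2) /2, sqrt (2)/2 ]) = [  -  10, - 5,  -  7/pi, sqrt (17) /17,1/pi, sqrt(7) /7, sqrt( 3 ) /3, sqrt( 2) /2, sqrt( 2)/2, sqrt(3 ), sqrt(7 ) , sqrt(13)]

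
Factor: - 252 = - 2^2*3^2 * 7^1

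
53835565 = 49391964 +4443601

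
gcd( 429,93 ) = 3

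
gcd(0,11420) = 11420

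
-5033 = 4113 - 9146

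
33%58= 33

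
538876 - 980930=- 442054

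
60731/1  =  60731 = 60731.00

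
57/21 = 19/7 = 2.71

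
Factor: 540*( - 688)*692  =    -  2^8*3^3*5^1 * 43^1*173^1  =  -257091840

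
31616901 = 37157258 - 5540357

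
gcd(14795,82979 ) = 1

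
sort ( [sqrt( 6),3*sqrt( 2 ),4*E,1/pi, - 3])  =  [-3, 1/pi, sqrt( 6), 3*sqrt(2),  4*E]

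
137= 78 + 59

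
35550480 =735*48368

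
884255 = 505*1751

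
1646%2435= 1646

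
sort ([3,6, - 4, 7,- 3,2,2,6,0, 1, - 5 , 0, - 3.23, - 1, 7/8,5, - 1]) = [ - 5,  -  4, - 3.23, - 3, - 1, - 1,  0, 0, 7/8,1,  2,2,3,5,  6,6, 7]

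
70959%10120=119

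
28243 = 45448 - 17205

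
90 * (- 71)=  - 6390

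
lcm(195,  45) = 585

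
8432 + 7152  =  15584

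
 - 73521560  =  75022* (- 980)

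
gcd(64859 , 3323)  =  1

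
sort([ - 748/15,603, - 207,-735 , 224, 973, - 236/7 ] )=[ - 735, - 207, - 748/15, - 236/7, 224, 603,973] 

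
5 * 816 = 4080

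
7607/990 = 7607/990 = 7.68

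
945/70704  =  105/7856=   0.01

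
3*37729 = 113187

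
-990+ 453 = -537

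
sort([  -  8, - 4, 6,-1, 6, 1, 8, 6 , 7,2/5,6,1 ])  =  [-8, - 4  , - 1, 2/5,1,1, 6, 6, 6, 6 , 7,8 ] 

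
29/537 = 29/537  =  0.05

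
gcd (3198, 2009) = 41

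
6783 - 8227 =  - 1444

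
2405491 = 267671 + 2137820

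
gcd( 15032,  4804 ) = 4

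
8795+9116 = 17911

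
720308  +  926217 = 1646525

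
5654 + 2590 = 8244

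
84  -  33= 51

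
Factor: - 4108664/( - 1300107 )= 2^3*3^ ( - 1)*7^1*73369^1*433369^( - 1 ) 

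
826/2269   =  826/2269 = 0.36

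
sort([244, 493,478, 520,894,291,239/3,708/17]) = [708/17,239/3,244, 291, 478,493,520,894]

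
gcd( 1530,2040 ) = 510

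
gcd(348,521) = 1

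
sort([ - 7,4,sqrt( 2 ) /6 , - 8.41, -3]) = [ -8.41, - 7, - 3, sqrt( 2)/6,4]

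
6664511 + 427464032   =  434128543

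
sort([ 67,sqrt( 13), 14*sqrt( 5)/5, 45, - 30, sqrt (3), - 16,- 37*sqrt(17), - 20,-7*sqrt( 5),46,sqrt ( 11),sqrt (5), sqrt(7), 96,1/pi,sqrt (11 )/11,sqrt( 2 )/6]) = [-37*sqrt( 17), - 30, - 20, - 16, - 7 * sqrt(5 ),  sqrt (2 ) /6, sqrt( 11)/11,1/pi, sqrt ( 3), sqrt(5),sqrt(7),sqrt (11), sqrt( 13),14  *  sqrt( 5 )/5, 45,46, 67, 96 ]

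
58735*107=6284645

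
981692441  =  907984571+73707870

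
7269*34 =247146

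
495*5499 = 2722005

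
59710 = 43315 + 16395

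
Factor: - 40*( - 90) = 2^4*3^2*5^2 = 3600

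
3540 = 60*59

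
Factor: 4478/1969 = 2^1*11^( - 1 )*179^( - 1 )*2239^1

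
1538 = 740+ 798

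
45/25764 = 15/8588=0.00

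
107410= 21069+86341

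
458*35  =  16030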